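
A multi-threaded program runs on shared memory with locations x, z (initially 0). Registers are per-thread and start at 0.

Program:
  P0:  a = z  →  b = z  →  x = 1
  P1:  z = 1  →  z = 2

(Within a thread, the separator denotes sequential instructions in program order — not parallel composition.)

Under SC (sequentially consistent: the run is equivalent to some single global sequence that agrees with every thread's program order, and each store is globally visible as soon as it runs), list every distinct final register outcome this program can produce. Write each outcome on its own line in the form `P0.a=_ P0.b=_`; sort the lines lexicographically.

P0.a=0 P0.b=0
P0.a=0 P0.b=1
P0.a=0 P0.b=2
P0.a=1 P0.b=1
P0.a=1 P0.b=2
P0.a=2 P0.b=2

outcome vector order: (P0.a,P0.b)
|SC outcomes| = 6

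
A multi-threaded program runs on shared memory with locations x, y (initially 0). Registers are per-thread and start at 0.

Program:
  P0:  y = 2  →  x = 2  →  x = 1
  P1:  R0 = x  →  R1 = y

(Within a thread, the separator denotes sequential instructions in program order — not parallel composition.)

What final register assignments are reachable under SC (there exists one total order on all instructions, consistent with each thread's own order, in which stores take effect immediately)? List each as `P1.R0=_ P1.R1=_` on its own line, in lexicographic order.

outcome vector order: (P1.R0,P1.R1)
|SC outcomes| = 4

P1.R0=0 P1.R1=0
P1.R0=0 P1.R1=2
P1.R0=1 P1.R1=2
P1.R0=2 P1.R1=2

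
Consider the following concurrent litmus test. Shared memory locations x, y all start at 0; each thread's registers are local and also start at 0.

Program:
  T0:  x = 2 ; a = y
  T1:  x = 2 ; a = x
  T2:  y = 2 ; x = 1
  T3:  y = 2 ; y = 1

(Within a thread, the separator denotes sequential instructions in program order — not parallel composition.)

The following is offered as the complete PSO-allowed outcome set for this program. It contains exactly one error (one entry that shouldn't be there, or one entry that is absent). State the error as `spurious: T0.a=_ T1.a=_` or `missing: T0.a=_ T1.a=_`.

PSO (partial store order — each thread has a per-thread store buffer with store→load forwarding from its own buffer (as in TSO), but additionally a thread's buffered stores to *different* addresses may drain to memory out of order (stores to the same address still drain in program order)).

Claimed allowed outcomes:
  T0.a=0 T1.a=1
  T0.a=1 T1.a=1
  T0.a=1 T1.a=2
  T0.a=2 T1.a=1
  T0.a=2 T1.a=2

missing: T0.a=0 T1.a=2

outcome vector order: (T0.a,T1.a)
PSO: 6 outcomes — {(0,1), (0,2), (1,1), (1,2), (2,1), (2,2)}
PSO∖claimed = {(0,2)}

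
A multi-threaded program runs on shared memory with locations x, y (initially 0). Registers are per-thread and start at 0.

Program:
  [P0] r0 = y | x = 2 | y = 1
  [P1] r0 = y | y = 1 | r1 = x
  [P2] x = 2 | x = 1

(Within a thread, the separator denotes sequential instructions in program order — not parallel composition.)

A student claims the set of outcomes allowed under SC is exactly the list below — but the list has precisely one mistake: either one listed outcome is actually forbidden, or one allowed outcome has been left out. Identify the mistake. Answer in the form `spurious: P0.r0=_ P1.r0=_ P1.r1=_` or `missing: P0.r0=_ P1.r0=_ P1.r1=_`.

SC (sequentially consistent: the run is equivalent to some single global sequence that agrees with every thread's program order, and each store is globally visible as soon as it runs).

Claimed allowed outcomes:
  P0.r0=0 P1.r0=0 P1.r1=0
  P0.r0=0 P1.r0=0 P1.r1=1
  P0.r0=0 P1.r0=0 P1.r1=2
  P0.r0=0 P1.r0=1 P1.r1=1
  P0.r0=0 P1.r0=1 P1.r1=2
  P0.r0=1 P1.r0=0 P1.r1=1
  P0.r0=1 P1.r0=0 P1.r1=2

outcome vector order: (P0.r0,P1.r0,P1.r1)
SC: 8 outcomes — {000; 001; 002; 011; 012; 100; 101; 102}
SC∖claimed = {100}

missing: P0.r0=1 P1.r0=0 P1.r1=0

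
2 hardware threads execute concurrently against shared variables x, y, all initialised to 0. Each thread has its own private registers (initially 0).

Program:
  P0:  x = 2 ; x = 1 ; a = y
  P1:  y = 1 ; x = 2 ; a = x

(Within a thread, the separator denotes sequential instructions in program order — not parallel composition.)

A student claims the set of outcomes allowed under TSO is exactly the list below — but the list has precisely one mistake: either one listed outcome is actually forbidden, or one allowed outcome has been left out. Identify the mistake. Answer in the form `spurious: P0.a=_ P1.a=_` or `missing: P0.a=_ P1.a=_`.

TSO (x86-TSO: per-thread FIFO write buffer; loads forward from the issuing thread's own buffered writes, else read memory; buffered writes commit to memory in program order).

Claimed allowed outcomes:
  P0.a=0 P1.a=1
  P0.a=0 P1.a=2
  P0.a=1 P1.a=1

missing: P0.a=1 P1.a=2

outcome vector order: (P0.a,P1.a)
under TSO → (0,1), (0,2), (1,1), (1,2)
TSO∖claimed = {(1,2)}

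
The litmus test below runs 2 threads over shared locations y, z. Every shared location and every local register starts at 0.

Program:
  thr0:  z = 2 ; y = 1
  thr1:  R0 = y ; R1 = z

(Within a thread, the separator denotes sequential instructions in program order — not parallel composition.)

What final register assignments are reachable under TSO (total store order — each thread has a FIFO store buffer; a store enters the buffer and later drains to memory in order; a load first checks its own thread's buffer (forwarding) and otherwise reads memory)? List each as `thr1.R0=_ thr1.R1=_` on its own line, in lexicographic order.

outcome vector order: (thr1.R0,thr1.R1)
|TSO outcomes| = 3

thr1.R0=0 thr1.R1=0
thr1.R0=0 thr1.R1=2
thr1.R0=1 thr1.R1=2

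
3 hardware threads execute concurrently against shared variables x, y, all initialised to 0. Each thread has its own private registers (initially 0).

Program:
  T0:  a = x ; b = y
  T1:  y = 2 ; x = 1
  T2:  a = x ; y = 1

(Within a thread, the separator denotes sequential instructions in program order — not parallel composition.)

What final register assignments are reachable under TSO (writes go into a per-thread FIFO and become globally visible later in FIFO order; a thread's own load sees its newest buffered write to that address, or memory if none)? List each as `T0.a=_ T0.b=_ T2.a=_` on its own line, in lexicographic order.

outcome vector order: (T0.a,T0.b,T2.a)
|TSO outcomes| = 10

T0.a=0 T0.b=0 T2.a=0
T0.a=0 T0.b=0 T2.a=1
T0.a=0 T0.b=1 T2.a=0
T0.a=0 T0.b=1 T2.a=1
T0.a=0 T0.b=2 T2.a=0
T0.a=0 T0.b=2 T2.a=1
T0.a=1 T0.b=1 T2.a=0
T0.a=1 T0.b=1 T2.a=1
T0.a=1 T0.b=2 T2.a=0
T0.a=1 T0.b=2 T2.a=1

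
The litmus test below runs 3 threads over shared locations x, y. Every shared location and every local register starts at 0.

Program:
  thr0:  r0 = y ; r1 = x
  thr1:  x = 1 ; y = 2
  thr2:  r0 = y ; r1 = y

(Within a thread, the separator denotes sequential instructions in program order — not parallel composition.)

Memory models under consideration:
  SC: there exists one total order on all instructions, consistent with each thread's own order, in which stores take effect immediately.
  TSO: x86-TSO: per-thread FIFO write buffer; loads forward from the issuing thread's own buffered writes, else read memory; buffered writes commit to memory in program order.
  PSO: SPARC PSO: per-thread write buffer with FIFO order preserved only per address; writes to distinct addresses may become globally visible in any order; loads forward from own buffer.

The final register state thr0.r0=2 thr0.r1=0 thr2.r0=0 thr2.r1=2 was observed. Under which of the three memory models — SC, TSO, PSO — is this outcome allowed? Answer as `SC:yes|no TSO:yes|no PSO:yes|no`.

outcome vector order: (thr0.r0,thr0.r1,thr2.r0,thr2.r1)
SC: 9 outcomes — {0/0/0/0 0/0/0/2 0/0/2/2 0/1/0/0 0/1/0/2 0/1/2/2 2/1/0/0 2/1/0/2 2/1/2/2}
TSO: 9 outcomes — {0/0/0/0 0/0/0/2 0/0/2/2 0/1/0/0 0/1/0/2 0/1/2/2 2/1/0/0 2/1/0/2 2/1/2/2}
PSO: 12 outcomes — {0/0/0/0 0/0/0/2 0/0/2/2 0/1/0/0 0/1/0/2 0/1/2/2 2/0/0/0 2/0/0/2 2/0/2/2 2/1/0/0 2/1/0/2 2/1/2/2}
target 2/0/0/2 ∈ {PSO}

SC:no TSO:no PSO:yes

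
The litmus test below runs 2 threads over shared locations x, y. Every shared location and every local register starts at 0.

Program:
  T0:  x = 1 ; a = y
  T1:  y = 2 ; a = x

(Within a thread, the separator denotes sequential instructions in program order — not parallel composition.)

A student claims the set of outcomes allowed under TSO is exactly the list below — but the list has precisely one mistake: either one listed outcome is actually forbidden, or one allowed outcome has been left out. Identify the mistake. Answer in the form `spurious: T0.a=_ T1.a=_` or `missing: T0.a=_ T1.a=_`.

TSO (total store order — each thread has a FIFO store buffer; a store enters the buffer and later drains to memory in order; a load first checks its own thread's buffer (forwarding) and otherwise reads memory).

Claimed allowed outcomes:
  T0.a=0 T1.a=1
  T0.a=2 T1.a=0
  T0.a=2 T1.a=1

missing: T0.a=0 T1.a=0

outcome vector order: (T0.a,T1.a)
[TSO] allowed = {(0,0), (0,1), (2,0), (2,1)}
TSO∖claimed = {(0,0)}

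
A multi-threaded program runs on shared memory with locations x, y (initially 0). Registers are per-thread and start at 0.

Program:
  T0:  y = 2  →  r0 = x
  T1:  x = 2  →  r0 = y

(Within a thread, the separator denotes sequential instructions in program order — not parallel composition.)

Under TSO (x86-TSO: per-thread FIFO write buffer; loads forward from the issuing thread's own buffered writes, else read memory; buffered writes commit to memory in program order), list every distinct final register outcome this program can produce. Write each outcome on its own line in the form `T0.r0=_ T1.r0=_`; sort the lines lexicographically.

T0.r0=0 T1.r0=0
T0.r0=0 T1.r0=2
T0.r0=2 T1.r0=0
T0.r0=2 T1.r0=2

outcome vector order: (T0.r0,T1.r0)
|TSO outcomes| = 4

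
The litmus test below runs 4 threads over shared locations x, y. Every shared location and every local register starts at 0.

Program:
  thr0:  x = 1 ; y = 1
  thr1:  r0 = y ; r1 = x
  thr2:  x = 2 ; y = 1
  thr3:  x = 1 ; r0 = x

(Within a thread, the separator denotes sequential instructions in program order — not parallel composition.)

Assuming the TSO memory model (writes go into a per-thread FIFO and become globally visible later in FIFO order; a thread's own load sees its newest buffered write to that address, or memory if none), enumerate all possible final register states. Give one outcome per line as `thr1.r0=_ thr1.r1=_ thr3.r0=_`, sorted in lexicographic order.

outcome vector order: (thr1.r0,thr1.r1,thr3.r0)
|TSO outcomes| = 10

thr1.r0=0 thr1.r1=0 thr3.r0=1
thr1.r0=0 thr1.r1=0 thr3.r0=2
thr1.r0=0 thr1.r1=1 thr3.r0=1
thr1.r0=0 thr1.r1=1 thr3.r0=2
thr1.r0=0 thr1.r1=2 thr3.r0=1
thr1.r0=0 thr1.r1=2 thr3.r0=2
thr1.r0=1 thr1.r1=1 thr3.r0=1
thr1.r0=1 thr1.r1=1 thr3.r0=2
thr1.r0=1 thr1.r1=2 thr3.r0=1
thr1.r0=1 thr1.r1=2 thr3.r0=2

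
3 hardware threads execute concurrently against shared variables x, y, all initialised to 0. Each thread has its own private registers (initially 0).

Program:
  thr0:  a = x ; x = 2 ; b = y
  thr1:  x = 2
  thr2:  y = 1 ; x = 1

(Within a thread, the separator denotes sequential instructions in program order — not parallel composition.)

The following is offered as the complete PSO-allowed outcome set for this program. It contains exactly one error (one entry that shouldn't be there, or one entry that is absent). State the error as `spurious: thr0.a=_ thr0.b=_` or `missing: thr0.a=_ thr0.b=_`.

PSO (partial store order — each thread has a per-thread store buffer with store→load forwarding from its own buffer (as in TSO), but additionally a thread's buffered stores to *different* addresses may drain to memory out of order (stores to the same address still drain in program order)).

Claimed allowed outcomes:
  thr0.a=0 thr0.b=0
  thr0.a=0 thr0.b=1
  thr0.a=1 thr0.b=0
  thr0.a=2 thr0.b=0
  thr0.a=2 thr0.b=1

outcome vector order: (thr0.a,thr0.b)
[PSO] allowed = {<0 0>; <0 1>; <1 0>; <1 1>; <2 0>; <2 1>}
PSO∖claimed = {<1 1>}

missing: thr0.a=1 thr0.b=1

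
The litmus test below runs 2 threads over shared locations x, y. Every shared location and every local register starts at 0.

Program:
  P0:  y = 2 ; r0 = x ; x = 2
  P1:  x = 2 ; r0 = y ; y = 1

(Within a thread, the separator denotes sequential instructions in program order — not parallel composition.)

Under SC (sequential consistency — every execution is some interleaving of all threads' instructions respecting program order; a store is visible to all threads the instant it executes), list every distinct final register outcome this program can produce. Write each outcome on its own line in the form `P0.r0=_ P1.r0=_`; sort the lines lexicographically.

outcome vector order: (P0.r0,P1.r0)
|SC outcomes| = 3

P0.r0=0 P1.r0=2
P0.r0=2 P1.r0=0
P0.r0=2 P1.r0=2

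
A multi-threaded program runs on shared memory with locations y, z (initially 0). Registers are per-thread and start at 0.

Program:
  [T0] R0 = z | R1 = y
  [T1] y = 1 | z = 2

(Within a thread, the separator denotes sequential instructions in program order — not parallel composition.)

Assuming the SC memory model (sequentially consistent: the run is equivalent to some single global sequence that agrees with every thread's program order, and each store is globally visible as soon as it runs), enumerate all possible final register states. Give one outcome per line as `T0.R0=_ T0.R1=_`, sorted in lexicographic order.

T0.R0=0 T0.R1=0
T0.R0=0 T0.R1=1
T0.R0=2 T0.R1=1

outcome vector order: (T0.R0,T0.R1)
|SC outcomes| = 3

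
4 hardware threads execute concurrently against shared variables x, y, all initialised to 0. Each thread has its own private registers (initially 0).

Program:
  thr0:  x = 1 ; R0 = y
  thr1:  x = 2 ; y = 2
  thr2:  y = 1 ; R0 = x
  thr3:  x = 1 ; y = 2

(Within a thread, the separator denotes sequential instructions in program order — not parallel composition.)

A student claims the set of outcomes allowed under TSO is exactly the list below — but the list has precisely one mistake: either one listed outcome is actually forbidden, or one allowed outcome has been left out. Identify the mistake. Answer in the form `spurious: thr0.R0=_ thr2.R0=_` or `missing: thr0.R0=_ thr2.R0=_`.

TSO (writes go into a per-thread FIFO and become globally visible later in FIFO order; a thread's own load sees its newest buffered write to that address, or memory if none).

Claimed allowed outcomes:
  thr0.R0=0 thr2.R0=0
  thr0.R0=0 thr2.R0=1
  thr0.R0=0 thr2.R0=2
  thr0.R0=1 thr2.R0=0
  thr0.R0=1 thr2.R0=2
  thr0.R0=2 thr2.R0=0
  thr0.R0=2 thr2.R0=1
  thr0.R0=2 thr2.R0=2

outcome vector order: (thr0.R0,thr2.R0)
under TSO → (0,0); (0,1); (0,2); (1,0); (1,1); (1,2); (2,0); (2,1); (2,2)
TSO∖claimed = {(1,1)}

missing: thr0.R0=1 thr2.R0=1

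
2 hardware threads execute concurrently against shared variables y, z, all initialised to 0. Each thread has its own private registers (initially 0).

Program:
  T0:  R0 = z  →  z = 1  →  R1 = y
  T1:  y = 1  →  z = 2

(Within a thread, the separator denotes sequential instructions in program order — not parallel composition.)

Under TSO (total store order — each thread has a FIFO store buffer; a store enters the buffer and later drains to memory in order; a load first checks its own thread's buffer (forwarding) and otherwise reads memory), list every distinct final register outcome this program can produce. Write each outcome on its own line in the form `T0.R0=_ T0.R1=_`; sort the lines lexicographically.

T0.R0=0 T0.R1=0
T0.R0=0 T0.R1=1
T0.R0=2 T0.R1=1

outcome vector order: (T0.R0,T0.R1)
|TSO outcomes| = 3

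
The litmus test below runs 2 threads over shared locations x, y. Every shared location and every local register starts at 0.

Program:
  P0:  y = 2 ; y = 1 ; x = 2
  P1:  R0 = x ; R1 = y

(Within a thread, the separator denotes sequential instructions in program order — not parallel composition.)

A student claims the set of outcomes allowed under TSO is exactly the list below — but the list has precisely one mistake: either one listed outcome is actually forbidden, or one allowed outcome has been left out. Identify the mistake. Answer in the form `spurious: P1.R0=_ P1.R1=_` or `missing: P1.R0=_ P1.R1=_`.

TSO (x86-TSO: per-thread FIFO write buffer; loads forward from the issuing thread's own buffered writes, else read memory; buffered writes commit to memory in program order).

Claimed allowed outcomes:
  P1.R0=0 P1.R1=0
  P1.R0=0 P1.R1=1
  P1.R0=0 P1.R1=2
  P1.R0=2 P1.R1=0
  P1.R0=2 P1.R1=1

spurious: P1.R0=2 P1.R1=0

outcome vector order: (P1.R0,P1.R1)
TSO: 4 outcomes — {0/0, 0/1, 0/2, 2/1}
claimed∖TSO = {2/0}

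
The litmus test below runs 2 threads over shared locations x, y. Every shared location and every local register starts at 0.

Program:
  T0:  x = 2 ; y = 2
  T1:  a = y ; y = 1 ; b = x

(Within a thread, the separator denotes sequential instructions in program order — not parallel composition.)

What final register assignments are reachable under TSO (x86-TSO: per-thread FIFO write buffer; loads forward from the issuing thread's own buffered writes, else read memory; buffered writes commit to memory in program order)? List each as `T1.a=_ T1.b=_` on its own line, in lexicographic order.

T1.a=0 T1.b=0
T1.a=0 T1.b=2
T1.a=2 T1.b=2

outcome vector order: (T1.a,T1.b)
|TSO outcomes| = 3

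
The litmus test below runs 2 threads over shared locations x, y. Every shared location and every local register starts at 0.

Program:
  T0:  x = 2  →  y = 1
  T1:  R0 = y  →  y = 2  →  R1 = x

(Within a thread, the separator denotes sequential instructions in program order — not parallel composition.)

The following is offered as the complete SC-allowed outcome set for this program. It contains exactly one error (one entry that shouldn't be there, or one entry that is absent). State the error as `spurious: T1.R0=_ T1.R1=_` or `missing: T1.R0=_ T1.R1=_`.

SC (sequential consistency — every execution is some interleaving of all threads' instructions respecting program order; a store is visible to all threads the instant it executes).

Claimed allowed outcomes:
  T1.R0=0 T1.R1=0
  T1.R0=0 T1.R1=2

outcome vector order: (T1.R0,T1.R1)
under SC → 00, 02, 12
SC∖claimed = {12}

missing: T1.R0=1 T1.R1=2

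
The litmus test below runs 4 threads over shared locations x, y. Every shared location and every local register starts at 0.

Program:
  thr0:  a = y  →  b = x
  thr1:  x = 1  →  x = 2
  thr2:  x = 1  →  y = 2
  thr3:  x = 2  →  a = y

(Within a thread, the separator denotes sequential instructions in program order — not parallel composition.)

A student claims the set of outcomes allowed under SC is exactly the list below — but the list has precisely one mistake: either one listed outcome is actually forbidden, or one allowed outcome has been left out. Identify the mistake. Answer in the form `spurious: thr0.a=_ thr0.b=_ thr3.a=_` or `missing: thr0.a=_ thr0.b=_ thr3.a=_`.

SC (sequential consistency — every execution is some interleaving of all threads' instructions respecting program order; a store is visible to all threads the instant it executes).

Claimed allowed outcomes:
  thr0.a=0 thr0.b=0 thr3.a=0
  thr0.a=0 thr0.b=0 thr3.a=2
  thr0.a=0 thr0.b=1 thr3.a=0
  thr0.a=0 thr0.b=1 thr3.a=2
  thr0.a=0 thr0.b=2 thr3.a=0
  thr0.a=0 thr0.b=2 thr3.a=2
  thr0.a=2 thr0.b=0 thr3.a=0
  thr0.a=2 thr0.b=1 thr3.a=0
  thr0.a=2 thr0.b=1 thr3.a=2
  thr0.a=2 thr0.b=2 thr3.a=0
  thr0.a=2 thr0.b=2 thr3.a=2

spurious: thr0.a=2 thr0.b=0 thr3.a=0

outcome vector order: (thr0.a,thr0.b,thr3.a)
SC (10): <0 0 0>, <0 0 2>, <0 1 0>, <0 1 2>, <0 2 0>, <0 2 2>, <2 1 0>, <2 1 2>, <2 2 0>, <2 2 2>
claimed∖SC = {<2 0 0>}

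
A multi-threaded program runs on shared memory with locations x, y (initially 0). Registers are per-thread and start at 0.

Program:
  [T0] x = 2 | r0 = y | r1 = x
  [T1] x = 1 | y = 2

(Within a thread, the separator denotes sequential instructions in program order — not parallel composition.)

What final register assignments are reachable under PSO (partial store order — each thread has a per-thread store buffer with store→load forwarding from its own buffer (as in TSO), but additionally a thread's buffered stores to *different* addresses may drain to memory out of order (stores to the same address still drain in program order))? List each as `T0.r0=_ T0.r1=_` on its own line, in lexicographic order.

T0.r0=0 T0.r1=1
T0.r0=0 T0.r1=2
T0.r0=2 T0.r1=1
T0.r0=2 T0.r1=2

outcome vector order: (T0.r0,T0.r1)
|PSO outcomes| = 4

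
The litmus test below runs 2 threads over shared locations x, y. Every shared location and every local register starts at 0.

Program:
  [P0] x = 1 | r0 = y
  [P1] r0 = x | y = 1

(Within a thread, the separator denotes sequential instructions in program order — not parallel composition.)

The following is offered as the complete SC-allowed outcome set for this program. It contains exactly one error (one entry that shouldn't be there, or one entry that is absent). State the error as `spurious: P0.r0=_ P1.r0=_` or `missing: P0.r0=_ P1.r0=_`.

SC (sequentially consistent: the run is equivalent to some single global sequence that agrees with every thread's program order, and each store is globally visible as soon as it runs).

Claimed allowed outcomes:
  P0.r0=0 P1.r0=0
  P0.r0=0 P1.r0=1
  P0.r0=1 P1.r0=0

outcome vector order: (P0.r0,P1.r0)
SC: 4 outcomes — {(0,0); (0,1); (1,0); (1,1)}
SC∖claimed = {(1,1)}

missing: P0.r0=1 P1.r0=1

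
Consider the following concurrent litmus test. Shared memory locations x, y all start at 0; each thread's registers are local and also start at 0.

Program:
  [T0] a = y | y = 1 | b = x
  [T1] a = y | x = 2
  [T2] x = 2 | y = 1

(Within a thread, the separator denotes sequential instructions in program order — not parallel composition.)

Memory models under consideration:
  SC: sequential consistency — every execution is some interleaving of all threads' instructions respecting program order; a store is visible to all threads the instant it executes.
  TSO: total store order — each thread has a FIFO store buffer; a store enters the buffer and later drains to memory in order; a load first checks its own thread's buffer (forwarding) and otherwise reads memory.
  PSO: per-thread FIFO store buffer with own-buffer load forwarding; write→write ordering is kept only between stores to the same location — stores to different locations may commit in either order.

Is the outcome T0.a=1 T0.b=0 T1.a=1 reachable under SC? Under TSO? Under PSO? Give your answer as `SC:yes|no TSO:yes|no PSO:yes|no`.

SC:no TSO:no PSO:yes

outcome vector order: (T0.a,T0.b,T1.a)
SC: 6 outcomes — {<0 0 0>; <0 0 1>; <0 2 0>; <0 2 1>; <1 2 0>; <1 2 1>}
TSO: 6 outcomes — {<0 0 0>; <0 0 1>; <0 2 0>; <0 2 1>; <1 2 0>; <1 2 1>}
PSO: 8 outcomes — {<0 0 0>; <0 0 1>; <0 2 0>; <0 2 1>; <1 0 0>; <1 0 1>; <1 2 0>; <1 2 1>}
target <1 0 1> ∈ {PSO}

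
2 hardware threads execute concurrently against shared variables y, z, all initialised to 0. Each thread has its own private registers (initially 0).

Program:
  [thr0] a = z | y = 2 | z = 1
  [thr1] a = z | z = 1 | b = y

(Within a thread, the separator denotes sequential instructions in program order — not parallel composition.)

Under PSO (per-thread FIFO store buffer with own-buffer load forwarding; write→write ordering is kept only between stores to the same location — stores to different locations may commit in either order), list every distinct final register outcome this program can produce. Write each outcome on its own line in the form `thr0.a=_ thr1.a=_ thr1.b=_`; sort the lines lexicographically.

outcome vector order: (thr0.a,thr1.a,thr1.b)
|PSO outcomes| = 6

thr0.a=0 thr1.a=0 thr1.b=0
thr0.a=0 thr1.a=0 thr1.b=2
thr0.a=0 thr1.a=1 thr1.b=0
thr0.a=0 thr1.a=1 thr1.b=2
thr0.a=1 thr1.a=0 thr1.b=0
thr0.a=1 thr1.a=0 thr1.b=2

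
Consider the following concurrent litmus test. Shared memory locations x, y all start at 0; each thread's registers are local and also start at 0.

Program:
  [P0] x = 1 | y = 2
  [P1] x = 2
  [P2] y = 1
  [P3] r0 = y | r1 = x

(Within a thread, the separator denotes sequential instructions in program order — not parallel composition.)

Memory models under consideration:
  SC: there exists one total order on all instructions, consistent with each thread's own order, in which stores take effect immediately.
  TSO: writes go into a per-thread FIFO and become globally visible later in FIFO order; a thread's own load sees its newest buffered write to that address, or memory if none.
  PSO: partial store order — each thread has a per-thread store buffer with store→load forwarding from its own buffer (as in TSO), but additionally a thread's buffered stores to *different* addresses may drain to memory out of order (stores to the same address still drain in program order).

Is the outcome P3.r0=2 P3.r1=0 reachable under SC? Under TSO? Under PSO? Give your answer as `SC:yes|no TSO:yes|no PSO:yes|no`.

outcome vector order: (P3.r0,P3.r1)
SC: 8 outcomes — {0/0, 0/1, 0/2, 1/0, 1/1, 1/2, 2/1, 2/2}
TSO: 8 outcomes — {0/0, 0/1, 0/2, 1/0, 1/1, 1/2, 2/1, 2/2}
PSO: 9 outcomes — {0/0, 0/1, 0/2, 1/0, 1/1, 1/2, 2/0, 2/1, 2/2}
target 2/0 ∈ {PSO}

SC:no TSO:no PSO:yes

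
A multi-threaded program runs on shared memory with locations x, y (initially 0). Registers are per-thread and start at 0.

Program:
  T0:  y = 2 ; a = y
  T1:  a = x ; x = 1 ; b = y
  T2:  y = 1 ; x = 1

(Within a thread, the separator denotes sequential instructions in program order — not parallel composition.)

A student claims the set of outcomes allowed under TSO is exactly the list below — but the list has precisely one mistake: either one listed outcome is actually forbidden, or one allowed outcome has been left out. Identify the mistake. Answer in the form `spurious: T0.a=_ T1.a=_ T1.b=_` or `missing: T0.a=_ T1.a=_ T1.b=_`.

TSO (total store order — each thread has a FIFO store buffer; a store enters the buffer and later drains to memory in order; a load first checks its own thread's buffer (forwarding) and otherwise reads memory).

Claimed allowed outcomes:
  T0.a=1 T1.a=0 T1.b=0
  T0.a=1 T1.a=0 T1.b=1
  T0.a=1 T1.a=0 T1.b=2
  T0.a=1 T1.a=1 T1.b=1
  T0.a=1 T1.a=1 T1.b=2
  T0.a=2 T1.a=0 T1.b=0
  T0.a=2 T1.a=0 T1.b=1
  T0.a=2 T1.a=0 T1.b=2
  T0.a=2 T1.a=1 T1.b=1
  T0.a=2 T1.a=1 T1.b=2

outcome vector order: (T0.a,T1.a,T1.b)
TSO (9): 100; 101; 102; 111; 200; 201; 202; 211; 212
claimed∖TSO = {112}

spurious: T0.a=1 T1.a=1 T1.b=2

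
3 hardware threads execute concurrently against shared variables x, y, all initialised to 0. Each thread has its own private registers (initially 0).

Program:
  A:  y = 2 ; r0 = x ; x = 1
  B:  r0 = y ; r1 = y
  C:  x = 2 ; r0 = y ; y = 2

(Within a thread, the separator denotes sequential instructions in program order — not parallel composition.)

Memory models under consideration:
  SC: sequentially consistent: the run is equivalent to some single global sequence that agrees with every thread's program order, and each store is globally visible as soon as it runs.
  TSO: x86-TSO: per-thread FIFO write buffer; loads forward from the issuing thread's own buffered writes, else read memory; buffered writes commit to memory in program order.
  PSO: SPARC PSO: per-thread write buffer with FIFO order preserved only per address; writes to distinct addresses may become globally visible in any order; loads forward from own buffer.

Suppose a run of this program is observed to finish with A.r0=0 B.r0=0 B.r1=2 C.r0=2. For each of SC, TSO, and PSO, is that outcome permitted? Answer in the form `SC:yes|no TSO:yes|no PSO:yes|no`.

SC:yes TSO:yes PSO:yes

outcome vector order: (A.r0,B.r0,B.r1,C.r0)
under SC → <0 0 0 2>, <0 0 2 2>, <0 2 2 2>, <2 0 0 0>, <2 0 0 2>, <2 0 2 0>, <2 0 2 2>, <2 2 2 0>, <2 2 2 2>
under TSO → <0 0 0 0>, <0 0 0 2>, <0 0 2 0>, <0 0 2 2>, <0 2 2 0>, <0 2 2 2>, <2 0 0 0>, <2 0 0 2>, <2 0 2 0>, <2 0 2 2>, <2 2 2 0>, <2 2 2 2>
under PSO → <0 0 0 0>, <0 0 0 2>, <0 0 2 0>, <0 0 2 2>, <0 2 2 0>, <0 2 2 2>, <2 0 0 0>, <2 0 0 2>, <2 0 2 0>, <2 0 2 2>, <2 2 2 0>, <2 2 2 2>
target <0 0 2 2> ∈ {SC,TSO,PSO}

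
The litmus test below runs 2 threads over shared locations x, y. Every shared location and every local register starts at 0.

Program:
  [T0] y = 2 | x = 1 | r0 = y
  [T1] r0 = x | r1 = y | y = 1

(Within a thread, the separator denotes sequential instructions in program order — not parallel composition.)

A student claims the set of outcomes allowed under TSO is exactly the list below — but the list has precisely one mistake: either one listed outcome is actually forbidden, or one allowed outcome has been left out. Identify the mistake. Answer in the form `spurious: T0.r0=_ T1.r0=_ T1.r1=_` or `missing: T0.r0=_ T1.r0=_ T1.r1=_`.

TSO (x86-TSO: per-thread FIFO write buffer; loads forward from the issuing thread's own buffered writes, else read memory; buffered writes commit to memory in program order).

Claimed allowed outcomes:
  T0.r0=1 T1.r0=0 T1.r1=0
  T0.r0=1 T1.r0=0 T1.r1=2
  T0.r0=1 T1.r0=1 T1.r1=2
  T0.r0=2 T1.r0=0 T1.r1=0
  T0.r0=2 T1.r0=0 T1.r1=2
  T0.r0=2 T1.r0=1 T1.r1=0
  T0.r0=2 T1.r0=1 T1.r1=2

outcome vector order: (T0.r0,T1.r0,T1.r1)
under TSO → <1 0 0> <1 0 2> <1 1 2> <2 0 0> <2 0 2> <2 1 2>
claimed∖TSO = {<2 1 0>}

spurious: T0.r0=2 T1.r0=1 T1.r1=0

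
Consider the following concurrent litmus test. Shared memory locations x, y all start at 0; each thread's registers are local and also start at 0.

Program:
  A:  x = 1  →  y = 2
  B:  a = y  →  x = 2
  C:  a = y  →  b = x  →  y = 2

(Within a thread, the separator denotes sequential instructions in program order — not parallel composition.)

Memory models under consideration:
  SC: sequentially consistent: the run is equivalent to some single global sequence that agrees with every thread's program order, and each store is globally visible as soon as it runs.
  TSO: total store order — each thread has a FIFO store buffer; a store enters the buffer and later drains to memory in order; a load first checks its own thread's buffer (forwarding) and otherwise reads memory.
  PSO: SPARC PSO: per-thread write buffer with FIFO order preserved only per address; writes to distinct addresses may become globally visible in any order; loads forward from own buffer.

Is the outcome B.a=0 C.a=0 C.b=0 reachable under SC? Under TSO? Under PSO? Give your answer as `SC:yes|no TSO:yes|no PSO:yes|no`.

SC:yes TSO:yes PSO:yes

outcome vector order: (B.a,C.a,C.b)
[SC] allowed = {<0 0 0> <0 0 1> <0 0 2> <0 2 1> <0 2 2> <2 0 0> <2 0 1> <2 0 2> <2 2 1> <2 2 2>}
[TSO] allowed = {<0 0 0> <0 0 1> <0 0 2> <0 2 1> <0 2 2> <2 0 0> <2 0 1> <2 0 2> <2 2 1> <2 2 2>}
[PSO] allowed = {<0 0 0> <0 0 1> <0 0 2> <0 2 0> <0 2 1> <0 2 2> <2 0 0> <2 0 1> <2 0 2> <2 2 0> <2 2 1> <2 2 2>}
target <0 0 0> ∈ {SC,TSO,PSO}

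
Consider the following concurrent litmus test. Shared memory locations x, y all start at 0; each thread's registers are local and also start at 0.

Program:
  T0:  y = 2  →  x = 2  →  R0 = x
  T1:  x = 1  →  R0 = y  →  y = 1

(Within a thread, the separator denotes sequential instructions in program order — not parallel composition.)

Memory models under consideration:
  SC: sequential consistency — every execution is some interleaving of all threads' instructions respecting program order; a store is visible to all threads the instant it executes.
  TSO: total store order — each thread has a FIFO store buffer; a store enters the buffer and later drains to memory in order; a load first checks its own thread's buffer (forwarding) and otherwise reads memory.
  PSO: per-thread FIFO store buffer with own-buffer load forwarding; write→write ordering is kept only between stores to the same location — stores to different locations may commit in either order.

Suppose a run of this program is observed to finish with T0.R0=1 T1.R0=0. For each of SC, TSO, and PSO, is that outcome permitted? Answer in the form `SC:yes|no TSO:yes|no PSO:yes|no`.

outcome vector order: (T0.R0,T1.R0)
SC (3): 1/2, 2/0, 2/2
TSO (4): 1/0, 1/2, 2/0, 2/2
PSO (4): 1/0, 1/2, 2/0, 2/2
target 1/0 ∈ {TSO,PSO}

SC:no TSO:yes PSO:yes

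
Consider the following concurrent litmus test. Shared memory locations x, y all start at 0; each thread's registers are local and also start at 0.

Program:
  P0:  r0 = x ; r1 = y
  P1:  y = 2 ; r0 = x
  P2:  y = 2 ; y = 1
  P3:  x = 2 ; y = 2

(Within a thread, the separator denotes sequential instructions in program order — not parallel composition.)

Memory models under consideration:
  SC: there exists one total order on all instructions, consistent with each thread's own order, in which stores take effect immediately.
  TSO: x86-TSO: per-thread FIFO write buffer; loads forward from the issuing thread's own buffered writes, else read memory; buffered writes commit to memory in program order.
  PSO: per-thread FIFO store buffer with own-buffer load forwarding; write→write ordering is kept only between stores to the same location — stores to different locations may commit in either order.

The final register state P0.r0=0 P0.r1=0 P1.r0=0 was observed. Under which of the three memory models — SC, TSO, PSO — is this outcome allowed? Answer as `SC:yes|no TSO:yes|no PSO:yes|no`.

outcome vector order: (P0.r0,P0.r1,P1.r0)
under SC → 000 002 010 012 020 022 202 210 212 220 222
under TSO → 000 002 010 012 020 022 200 202 210 212 220 222
under PSO → 000 002 010 012 020 022 200 202 210 212 220 222
target 000 ∈ {SC,TSO,PSO}

SC:yes TSO:yes PSO:yes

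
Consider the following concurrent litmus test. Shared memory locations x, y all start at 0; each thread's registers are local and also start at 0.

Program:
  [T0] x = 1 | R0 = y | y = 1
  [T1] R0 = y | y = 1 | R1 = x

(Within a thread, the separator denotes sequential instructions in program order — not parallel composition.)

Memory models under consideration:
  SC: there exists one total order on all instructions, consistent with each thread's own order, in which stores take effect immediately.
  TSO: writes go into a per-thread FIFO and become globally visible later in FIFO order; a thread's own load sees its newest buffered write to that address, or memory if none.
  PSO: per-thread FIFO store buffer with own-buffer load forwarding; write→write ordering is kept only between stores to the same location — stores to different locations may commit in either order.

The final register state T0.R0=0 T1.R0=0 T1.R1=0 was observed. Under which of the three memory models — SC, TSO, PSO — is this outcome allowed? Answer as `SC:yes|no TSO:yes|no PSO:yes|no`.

SC:no TSO:yes PSO:yes

outcome vector order: (T0.R0,T1.R0,T1.R1)
SC (4): <0 0 1>; <0 1 1>; <1 0 0>; <1 0 1>
TSO (5): <0 0 0>; <0 0 1>; <0 1 1>; <1 0 0>; <1 0 1>
PSO (6): <0 0 0>; <0 0 1>; <0 1 0>; <0 1 1>; <1 0 0>; <1 0 1>
target <0 0 0> ∈ {TSO,PSO}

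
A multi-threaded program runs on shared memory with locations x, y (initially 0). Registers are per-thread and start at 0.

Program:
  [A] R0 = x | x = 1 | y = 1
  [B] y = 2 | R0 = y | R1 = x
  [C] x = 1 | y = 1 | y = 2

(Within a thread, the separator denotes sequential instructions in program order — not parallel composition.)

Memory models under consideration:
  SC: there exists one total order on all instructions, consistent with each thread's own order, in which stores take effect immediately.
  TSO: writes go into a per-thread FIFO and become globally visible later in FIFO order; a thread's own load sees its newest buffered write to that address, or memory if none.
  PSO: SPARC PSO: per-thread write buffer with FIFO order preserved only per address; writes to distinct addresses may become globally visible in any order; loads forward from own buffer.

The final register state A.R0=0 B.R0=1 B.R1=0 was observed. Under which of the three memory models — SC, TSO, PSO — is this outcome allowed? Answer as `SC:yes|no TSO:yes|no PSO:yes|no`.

SC:no TSO:no PSO:yes

outcome vector order: (A.R0,B.R0,B.R1)
SC: 6 outcomes — {<0 1 1> <0 2 0> <0 2 1> <1 1 1> <1 2 0> <1 2 1>}
TSO: 6 outcomes — {<0 1 1> <0 2 0> <0 2 1> <1 1 1> <1 2 0> <1 2 1>}
PSO: 8 outcomes — {<0 1 0> <0 1 1> <0 2 0> <0 2 1> <1 1 0> <1 1 1> <1 2 0> <1 2 1>}
target <0 1 0> ∈ {PSO}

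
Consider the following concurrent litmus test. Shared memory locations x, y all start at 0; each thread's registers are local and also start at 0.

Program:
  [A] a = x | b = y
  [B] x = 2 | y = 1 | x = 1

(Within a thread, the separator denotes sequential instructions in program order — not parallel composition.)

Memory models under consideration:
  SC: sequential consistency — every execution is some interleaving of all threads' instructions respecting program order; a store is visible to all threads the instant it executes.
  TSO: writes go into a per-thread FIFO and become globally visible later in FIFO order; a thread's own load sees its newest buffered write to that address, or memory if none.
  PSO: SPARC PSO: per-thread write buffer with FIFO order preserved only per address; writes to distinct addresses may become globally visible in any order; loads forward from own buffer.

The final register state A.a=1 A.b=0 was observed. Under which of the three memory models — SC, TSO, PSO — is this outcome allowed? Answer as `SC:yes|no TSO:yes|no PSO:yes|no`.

outcome vector order: (A.a,A.b)
SC: 5 outcomes — {0/0, 0/1, 1/1, 2/0, 2/1}
TSO: 5 outcomes — {0/0, 0/1, 1/1, 2/0, 2/1}
PSO: 6 outcomes — {0/0, 0/1, 1/0, 1/1, 2/0, 2/1}
target 1/0 ∈ {PSO}

SC:no TSO:no PSO:yes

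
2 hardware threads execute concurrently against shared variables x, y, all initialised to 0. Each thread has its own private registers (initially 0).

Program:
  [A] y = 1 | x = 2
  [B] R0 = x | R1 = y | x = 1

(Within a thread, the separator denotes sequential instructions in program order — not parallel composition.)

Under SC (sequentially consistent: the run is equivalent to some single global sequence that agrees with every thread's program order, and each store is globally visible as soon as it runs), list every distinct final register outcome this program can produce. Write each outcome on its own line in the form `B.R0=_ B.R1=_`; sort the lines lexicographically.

B.R0=0 B.R1=0
B.R0=0 B.R1=1
B.R0=2 B.R1=1

outcome vector order: (B.R0,B.R1)
|SC outcomes| = 3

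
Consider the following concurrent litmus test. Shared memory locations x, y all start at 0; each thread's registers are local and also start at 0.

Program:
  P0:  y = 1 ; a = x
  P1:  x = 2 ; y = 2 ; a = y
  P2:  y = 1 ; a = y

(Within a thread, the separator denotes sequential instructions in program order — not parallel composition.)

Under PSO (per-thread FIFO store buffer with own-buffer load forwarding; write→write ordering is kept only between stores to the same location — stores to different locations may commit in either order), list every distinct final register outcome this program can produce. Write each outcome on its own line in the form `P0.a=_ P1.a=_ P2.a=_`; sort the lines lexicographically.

P0.a=0 P1.a=1 P2.a=1
P0.a=0 P1.a=1 P2.a=2
P0.a=0 P1.a=2 P2.a=1
P0.a=0 P1.a=2 P2.a=2
P0.a=2 P1.a=1 P2.a=1
P0.a=2 P1.a=1 P2.a=2
P0.a=2 P1.a=2 P2.a=1
P0.a=2 P1.a=2 P2.a=2

outcome vector order: (P0.a,P1.a,P2.a)
|PSO outcomes| = 8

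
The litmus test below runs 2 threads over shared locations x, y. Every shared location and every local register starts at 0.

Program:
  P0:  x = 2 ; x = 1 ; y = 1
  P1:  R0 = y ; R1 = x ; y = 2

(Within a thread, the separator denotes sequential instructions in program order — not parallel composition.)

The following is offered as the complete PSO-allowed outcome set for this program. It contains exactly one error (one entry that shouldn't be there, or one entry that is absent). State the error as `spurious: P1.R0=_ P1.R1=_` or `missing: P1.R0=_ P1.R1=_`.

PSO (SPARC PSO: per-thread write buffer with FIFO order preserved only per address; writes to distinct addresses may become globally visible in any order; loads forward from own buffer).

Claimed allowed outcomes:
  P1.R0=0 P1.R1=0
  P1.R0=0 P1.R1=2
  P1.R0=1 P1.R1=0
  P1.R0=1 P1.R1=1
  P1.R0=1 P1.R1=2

missing: P1.R0=0 P1.R1=1

outcome vector order: (P1.R0,P1.R1)
[PSO] allowed = {<0 0>; <0 1>; <0 2>; <1 0>; <1 1>; <1 2>}
PSO∖claimed = {<0 1>}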